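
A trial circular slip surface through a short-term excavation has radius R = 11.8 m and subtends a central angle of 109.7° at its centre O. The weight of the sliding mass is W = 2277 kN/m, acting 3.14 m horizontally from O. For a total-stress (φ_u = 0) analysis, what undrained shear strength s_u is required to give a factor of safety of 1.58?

s_u = 42.4 kPa

FS = s_u·L_a·R / (W·d), so s_u = FS·W·d / (L_a·R).
Arc length L_a = R·θ = 11.8·(109.7°·π/180) = 11.8·1.9146 = 22.59 m
s_u = 1.58·2277·3.14 / (22.59·11.8) = 11296.7 / 266.59 = 42.37 kPa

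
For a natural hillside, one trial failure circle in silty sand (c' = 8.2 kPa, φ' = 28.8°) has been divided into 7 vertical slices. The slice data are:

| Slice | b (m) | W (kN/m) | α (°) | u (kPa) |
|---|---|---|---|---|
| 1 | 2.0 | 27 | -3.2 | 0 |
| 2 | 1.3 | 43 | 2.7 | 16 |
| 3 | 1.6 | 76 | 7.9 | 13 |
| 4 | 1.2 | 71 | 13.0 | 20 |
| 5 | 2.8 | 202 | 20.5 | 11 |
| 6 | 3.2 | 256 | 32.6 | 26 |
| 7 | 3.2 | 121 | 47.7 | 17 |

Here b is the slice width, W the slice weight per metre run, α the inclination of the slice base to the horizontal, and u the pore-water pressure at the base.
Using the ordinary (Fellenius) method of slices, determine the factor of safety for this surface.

Ordinary method of slices: FS = Σ[c'·Δl_i + (W_i cosα_i − u_i·Δl_i)·tanφ'] / Σ W_i sinα_i, with Δl_i = b_i / cosα_i.
Slice 1: Δl = 2.0/cos(-3.2°) = 2.003 m; N'_1 = 27·cos(-3.2°) − 0·2.003 = 27.0; c'Δl = 16.43; W sinα = -1.5
Slice 2: Δl = 1.3/cos2.7° = 1.301 m; N'_2 = 43·cos2.7° − 16·1.301 = 22.1; c'Δl = 10.67; W sinα = 2.0
Slice 3: Δl = 1.6/cos7.9° = 1.615 m; N'_3 = 76·cos7.9° − 13·1.615 = 54.3; c'Δl = 13.25; W sinα = 10.4
Slice 4: Δl = 1.2/cos13.0° = 1.232 m; N'_4 = 71·cos13.0° − 20·1.232 = 44.5; c'Δl = 10.10; W sinα = 16.0
Slice 5: Δl = 2.8/cos20.5° = 2.989 m; N'_5 = 202·cos20.5° − 11·2.989 = 156.3; c'Δl = 24.51; W sinα = 70.7
Slice 6: Δl = 3.2/cos32.6° = 3.798 m; N'_6 = 256·cos32.6° − 26·3.798 = 116.9; c'Δl = 31.15; W sinα = 137.9
Slice 7: Δl = 3.2/cos47.7° = 4.755 m; N'_7 = 121·cos47.7° − 17·4.755 = 0.6; c'Δl = 38.99; W sinα = 89.5
Σc'Δl = 145.1 kN/m; ΣN' = 421.8 kN/m; ΣW sinα = 325.1 kN/m
Resisting = 145.1 + 421.8·tan28.8° = 145.1 + 231.9 = 377.0 kN/m
FS = 377.0 / 325.1 = 1.159

FS = 1.16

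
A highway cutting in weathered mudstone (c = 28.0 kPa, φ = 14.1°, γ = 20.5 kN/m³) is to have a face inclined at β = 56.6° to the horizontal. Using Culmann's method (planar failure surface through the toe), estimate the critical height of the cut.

Culmann's analysis gives the critical failure plane at α_cr = (β + φ)/2 = (56.6 + 14.1)/2 = 35.4°, and the critical height
H_c = (4c/γ) · sinβ cosφ / [1 − cos(β − φ)]
    = (4·28.0/20.5) · sin56.6°·cos14.1° / [1 − cos(42.5°)]
    = 5.463 · 0.8348·0.9699 / [1 − 0.7373]
    = 5.463 · 0.8097 / 0.2627
    = 16.84 m

H_c = 16.84 m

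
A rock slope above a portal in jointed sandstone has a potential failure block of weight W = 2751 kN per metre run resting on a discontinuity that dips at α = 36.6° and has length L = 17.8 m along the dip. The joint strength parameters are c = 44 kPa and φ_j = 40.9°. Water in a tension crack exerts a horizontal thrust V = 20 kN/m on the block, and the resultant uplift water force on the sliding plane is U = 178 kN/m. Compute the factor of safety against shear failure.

FS = 1.53

Resolving the block weight along and normal to the plane and applying the Mohr–Coulomb strength on the joint:
N' = W cosα − U − V sinα = 2751·cos36.6° − 178 − 20·sin36.6° = 2018.6 kN/m
Driving force T = W sinα + V cosα = 2751·sin36.6° + 20·cos36.6° = 1656.3 kN/m
Resisting force R = c·L + N'·tanφ_j = 44·17.8 + 2018.6·tan40.9° = 783.2 + 1748.6 = 2531.8 kN/m
FS = R / T = 2531.8 / 1656.3 = 1.529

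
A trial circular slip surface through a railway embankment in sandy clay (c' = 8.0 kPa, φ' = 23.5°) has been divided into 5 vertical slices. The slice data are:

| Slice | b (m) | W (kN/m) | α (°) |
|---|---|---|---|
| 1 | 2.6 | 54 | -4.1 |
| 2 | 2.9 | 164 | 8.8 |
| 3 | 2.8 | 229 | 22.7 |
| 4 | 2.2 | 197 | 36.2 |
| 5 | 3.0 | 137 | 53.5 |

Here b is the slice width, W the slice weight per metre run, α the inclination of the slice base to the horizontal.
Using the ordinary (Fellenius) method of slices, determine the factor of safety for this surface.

Ordinary method of slices: FS = Σ[c'·Δl_i + (W_i cosα_i)·tanφ'] / Σ W_i sinα_i, with Δl_i = b_i / cosα_i.
Slice 1: Δl = 2.6/cos(-4.1°) = 2.607 m; N'_1 = 54·cos(-4.1°) = 53.9; c'Δl = 20.85; W sinα = -3.9
Slice 2: Δl = 2.9/cos8.8° = 2.935 m; N'_2 = 164·cos8.8° = 162.1; c'Δl = 23.48; W sinα = 25.1
Slice 3: Δl = 2.8/cos22.7° = 3.035 m; N'_3 = 229·cos22.7° = 211.3; c'Δl = 24.28; W sinα = 88.4
Slice 4: Δl = 2.2/cos36.2° = 2.726 m; N'_4 = 197·cos36.2° = 159.0; c'Δl = 21.81; W sinα = 116.3
Slice 5: Δl = 3.0/cos53.5° = 5.044 m; N'_5 = 137·cos53.5° = 81.5; c'Δl = 40.35; W sinα = 110.1
Σc'Δl = 130.8 kN/m; ΣN' = 667.7 kN/m; ΣW sinα = 336.1 kN/m
Resisting = 130.8 + 667.7·tan23.5° = 130.8 + 290.3 = 421.1 kN/m
FS = 421.1 / 336.1 = 1.253

FS = 1.25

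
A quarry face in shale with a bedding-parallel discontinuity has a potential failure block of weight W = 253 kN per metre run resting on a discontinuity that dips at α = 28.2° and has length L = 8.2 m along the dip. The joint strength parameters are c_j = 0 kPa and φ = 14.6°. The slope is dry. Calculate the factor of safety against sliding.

FS = 0.49

Resolving the block weight along and normal to the plane and applying the Mohr–Coulomb strength on the joint:
N' = W cosα = 253·cos28.2° = 223.0 kN/m
Driving force T = W sinα = 253·sin28.2° = 119.6 kN/m
Resisting force R = c_j·L + N'·tanφ = 0·8.2 + 223.0·tan14.6° = 0.0 + 58.1 = 58.1 kN/m
FS = R / T = 58.1 / 119.6 = 0.486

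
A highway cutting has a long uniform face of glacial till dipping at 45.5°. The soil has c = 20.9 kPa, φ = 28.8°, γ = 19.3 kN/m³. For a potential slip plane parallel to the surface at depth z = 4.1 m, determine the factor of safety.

FS = 1.07

For an infinite slope with a slip plane parallel to the surface (no pore pressure): FS = [c + γz cos²β tanφ] / [γz sinβ cosβ].
γz = 19.3·4.1 = 79.13 kN/m²
Numerator = 20.9 + 79.13·cos²45.5°·tan28.8° = 20.9 + 79.13·0.4913·0.5498 = 42.271 kPa
Denominator = 79.13·sin45.5°·cos45.5° = 79.13·0.7133·0.7009 = 39.559 kPa
FS = 42.271 / 39.559 = 1.069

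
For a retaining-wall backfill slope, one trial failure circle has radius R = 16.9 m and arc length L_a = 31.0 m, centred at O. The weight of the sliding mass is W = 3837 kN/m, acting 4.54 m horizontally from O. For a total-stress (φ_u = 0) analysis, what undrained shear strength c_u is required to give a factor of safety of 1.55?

FS = c_u·L_a·R / (W·d), so c_u = FS·W·d / (L_a·R).
c_u = 1.55·3837·4.54 / (31.00·16.9) = 27001.0 / 523.90 = 51.54 kPa

c_u = 51.5 kPa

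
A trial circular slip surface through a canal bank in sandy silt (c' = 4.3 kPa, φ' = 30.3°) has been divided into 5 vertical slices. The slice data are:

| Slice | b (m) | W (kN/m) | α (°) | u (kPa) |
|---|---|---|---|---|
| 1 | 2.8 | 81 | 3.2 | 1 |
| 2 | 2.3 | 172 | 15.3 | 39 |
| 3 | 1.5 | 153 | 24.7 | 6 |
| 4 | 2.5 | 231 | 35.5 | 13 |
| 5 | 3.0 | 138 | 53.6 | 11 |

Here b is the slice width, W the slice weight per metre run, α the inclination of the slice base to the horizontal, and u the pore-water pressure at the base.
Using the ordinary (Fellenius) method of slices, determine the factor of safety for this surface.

FS = 0.92

Ordinary method of slices: FS = Σ[c'·Δl_i + (W_i cosα_i − u_i·Δl_i)·tanφ'] / Σ W_i sinα_i, with Δl_i = b_i / cosα_i.
Slice 1: Δl = 2.8/cos3.2° = 2.804 m; N'_1 = 81·cos3.2° − 1·2.804 = 78.1; c'Δl = 12.06; W sinα = 4.5
Slice 2: Δl = 2.3/cos15.3° = 2.385 m; N'_2 = 172·cos15.3° − 39·2.385 = 72.9; c'Δl = 10.25; W sinα = 45.4
Slice 3: Δl = 1.5/cos24.7° = 1.651 m; N'_3 = 153·cos24.7° − 6·1.651 = 129.1; c'Δl = 7.10; W sinα = 63.9
Slice 4: Δl = 2.5/cos35.5° = 3.071 m; N'_4 = 231·cos35.5° − 13·3.071 = 148.1; c'Δl = 13.20; W sinα = 134.1
Slice 5: Δl = 3.0/cos53.6° = 5.055 m; N'_5 = 138·cos53.6° − 11·5.055 = 26.3; c'Δl = 21.74; W sinα = 111.1
Σc'Δl = 64.4 kN/m; ΣN' = 454.5 kN/m; ΣW sinα = 359.1 kN/m
Resisting = 64.4 + 454.5·tan30.3° = 64.4 + 265.6 = 329.9 kN/m
FS = 329.9 / 359.1 = 0.919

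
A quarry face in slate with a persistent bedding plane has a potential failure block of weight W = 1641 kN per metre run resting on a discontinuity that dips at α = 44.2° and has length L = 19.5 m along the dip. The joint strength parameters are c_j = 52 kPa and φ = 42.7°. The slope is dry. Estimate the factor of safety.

Resolving the block weight along and normal to the plane and applying the Mohr–Coulomb strength on the joint:
N' = W cosα = 1641·cos44.2° = 1176.5 kN/m
Driving force T = W sinα = 1641·sin44.2° = 1144.0 kN/m
Resisting force R = c_j·L + N'·tanφ = 52·19.5 + 1176.5·tan42.7° = 1014.0 + 1085.6 = 2099.6 kN/m
FS = R / T = 2099.6 / 1144.0 = 1.835

FS = 1.84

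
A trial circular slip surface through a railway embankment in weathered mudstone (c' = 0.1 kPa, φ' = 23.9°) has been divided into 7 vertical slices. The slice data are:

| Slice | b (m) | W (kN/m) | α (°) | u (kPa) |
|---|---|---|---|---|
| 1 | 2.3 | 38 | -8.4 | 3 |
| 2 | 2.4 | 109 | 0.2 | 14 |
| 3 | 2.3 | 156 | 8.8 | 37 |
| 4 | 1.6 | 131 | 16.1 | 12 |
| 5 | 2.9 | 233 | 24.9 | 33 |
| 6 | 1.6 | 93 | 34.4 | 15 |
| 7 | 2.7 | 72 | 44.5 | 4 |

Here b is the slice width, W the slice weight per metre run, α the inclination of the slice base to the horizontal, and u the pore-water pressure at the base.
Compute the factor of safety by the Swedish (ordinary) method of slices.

FS = 0.82

Ordinary method of slices: FS = Σ[c'·Δl_i + (W_i cosα_i − u_i·Δl_i)·tanφ'] / Σ W_i sinα_i, with Δl_i = b_i / cosα_i.
Slice 1: Δl = 2.3/cos(-8.4°) = 2.325 m; N'_1 = 38·cos(-8.4°) − 3·2.325 = 30.6; c'Δl = 0.23; W sinα = -5.6
Slice 2: Δl = 2.4/cos0.2° = 2.400 m; N'_2 = 109·cos0.2° − 14·2.400 = 75.4; c'Δl = 0.24; W sinα = 0.4
Slice 3: Δl = 2.3/cos8.8° = 2.327 m; N'_3 = 156·cos8.8° − 37·2.327 = 68.0; c'Δl = 0.23; W sinα = 23.9
Slice 4: Δl = 1.6/cos16.1° = 1.665 m; N'_4 = 131·cos16.1° − 12·1.665 = 105.9; c'Δl = 0.17; W sinα = 36.3
Slice 5: Δl = 2.9/cos24.9° = 3.197 m; N'_5 = 233·cos24.9° − 33·3.197 = 105.8; c'Δl = 0.32; W sinα = 98.1
Slice 6: Δl = 1.6/cos34.4° = 1.939 m; N'_6 = 93·cos34.4° − 15·1.939 = 47.6; c'Δl = 0.19; W sinα = 52.5
Slice 7: Δl = 2.7/cos44.5° = 3.785 m; N'_7 = 72·cos44.5° − 4·3.785 = 36.2; c'Δl = 0.38; W sinα = 50.5
Σc'Δl = 1.8 kN/m; ΣN' = 469.6 kN/m; ΣW sinα = 256.1 kN/m
Resisting = 1.8 + 469.6·tan23.9° = 1.8 + 208.1 = 209.9 kN/m
FS = 209.9 / 256.1 = 0.819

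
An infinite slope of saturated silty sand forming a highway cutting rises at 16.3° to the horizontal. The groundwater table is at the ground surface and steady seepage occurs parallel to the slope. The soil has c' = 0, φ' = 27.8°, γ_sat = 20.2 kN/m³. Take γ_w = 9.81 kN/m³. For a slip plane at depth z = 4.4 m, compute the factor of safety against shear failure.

FS = 0.93

With seepage parallel to the slope and the water table at the surface, the effective normal stress on the slip plane uses the buoyant unit weight γ' = γ_sat − γ_w while the driving shear stress uses γ_sat:
FS = [c' + γ' z cos²β tanφ'] / [γ_sat z sinβ cosβ]
(For c' = 0 this reduces to FS = (γ'/γ_sat)·tanφ'/tanβ.)
γ' = 20.2 − 9.81 = 10.39 kN/m³
Numerator = 0.0 + 10.39·4.4·cos²16.3°·tan27.8° = 0.0 + 10.39·4.4·0.9212·0.5272 = 22.205 kPa
Denominator = 20.2·4.4·sin16.3°·cos16.3° = 20.2·4.4·0.2807·0.9598 = 23.943 kPa
FS = 22.205 / 23.943 = 0.927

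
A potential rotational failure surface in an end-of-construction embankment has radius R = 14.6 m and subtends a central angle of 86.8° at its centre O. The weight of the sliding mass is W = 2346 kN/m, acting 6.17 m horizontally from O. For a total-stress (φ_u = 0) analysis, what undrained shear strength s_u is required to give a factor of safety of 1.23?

FS = s_u·L_a·R / (W·d), so s_u = FS·W·d / (L_a·R).
Arc length L_a = R·θ = 14.6·(86.8°·π/180) = 14.6·1.5149 = 22.12 m
s_u = 1.23·2346·6.17 / (22.12·14.6) = 17804.0 / 322.93 = 55.13 kPa

s_u = 55.1 kPa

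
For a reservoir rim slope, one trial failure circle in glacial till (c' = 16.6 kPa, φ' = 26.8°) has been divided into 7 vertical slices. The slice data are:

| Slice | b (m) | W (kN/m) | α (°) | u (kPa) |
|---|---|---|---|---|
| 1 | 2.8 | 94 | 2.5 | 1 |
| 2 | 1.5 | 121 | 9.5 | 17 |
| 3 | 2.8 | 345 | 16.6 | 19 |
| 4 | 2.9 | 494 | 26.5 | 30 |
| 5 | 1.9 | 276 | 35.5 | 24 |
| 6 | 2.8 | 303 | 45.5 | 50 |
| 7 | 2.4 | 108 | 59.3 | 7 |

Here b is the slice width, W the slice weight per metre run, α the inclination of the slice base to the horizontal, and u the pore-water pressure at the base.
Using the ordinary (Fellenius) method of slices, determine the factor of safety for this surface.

Ordinary method of slices: FS = Σ[c'·Δl_i + (W_i cosα_i − u_i·Δl_i)·tanφ'] / Σ W_i sinα_i, with Δl_i = b_i / cosα_i.
Slice 1: Δl = 2.8/cos2.5° = 2.803 m; N'_1 = 94·cos2.5° − 1·2.803 = 91.1; c'Δl = 46.52; W sinα = 4.1
Slice 2: Δl = 1.5/cos9.5° = 1.521 m; N'_2 = 121·cos9.5° − 17·1.521 = 93.5; c'Δl = 25.25; W sinα = 20.0
Slice 3: Δl = 2.8/cos16.6° = 2.922 m; N'_3 = 345·cos16.6° − 19·2.922 = 275.1; c'Δl = 48.50; W sinα = 98.6
Slice 4: Δl = 2.9/cos26.5° = 3.240 m; N'_4 = 494·cos26.5° − 30·3.240 = 344.9; c'Δl = 53.79; W sinα = 220.4
Slice 5: Δl = 1.9/cos35.5° = 2.334 m; N'_5 = 276·cos35.5° − 24·2.334 = 168.7; c'Δl = 38.74; W sinα = 160.3
Slice 6: Δl = 2.8/cos45.5° = 3.995 m; N'_6 = 303·cos45.5° − 50·3.995 = 12.6; c'Δl = 66.31; W sinα = 216.1
Slice 7: Δl = 2.4/cos59.3° = 4.701 m; N'_7 = 108·cos59.3° − 7·4.701 = 22.2; c'Δl = 78.03; W sinα = 92.9
Σc'Δl = 357.2 kN/m; ΣN' = 1008.1 kN/m; ΣW sinα = 812.3 kN/m
Resisting = 357.2 + 1008.1·tan26.8° = 357.2 + 509.2 = 866.4 kN/m
FS = 866.4 / 812.3 = 1.067

FS = 1.07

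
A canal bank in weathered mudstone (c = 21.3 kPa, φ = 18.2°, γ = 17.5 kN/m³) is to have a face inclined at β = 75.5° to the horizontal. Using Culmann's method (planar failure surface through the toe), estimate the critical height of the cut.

H_c = 9.74 m

Culmann's analysis gives the critical failure plane at α_cr = (β + φ)/2 = (75.5 + 18.2)/2 = 46.9°, and the critical height
H_c = (4c/γ) · sinβ cosφ / [1 − cos(β − φ)]
    = (4·21.3/17.5) · sin75.5°·cos18.2° / [1 − cos(57.3°)]
    = 4.869 · 0.9681·0.9500 / [1 − 0.5402]
    = 4.869 · 0.9197 / 0.4598
    = 9.74 m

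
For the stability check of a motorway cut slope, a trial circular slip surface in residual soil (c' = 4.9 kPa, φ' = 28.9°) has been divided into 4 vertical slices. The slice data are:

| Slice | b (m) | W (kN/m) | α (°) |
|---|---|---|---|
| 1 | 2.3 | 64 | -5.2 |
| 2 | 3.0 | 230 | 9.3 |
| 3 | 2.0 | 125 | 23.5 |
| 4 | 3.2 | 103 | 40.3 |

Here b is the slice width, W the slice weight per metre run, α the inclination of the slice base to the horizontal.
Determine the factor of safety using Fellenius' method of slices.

FS = 2.20

Ordinary method of slices: FS = Σ[c'·Δl_i + (W_i cosα_i)·tanφ'] / Σ W_i sinα_i, with Δl_i = b_i / cosα_i.
Slice 1: Δl = 2.3/cos(-5.2°) = 2.310 m; N'_1 = 64·cos(-5.2°) = 63.7; c'Δl = 11.32; W sinα = -5.8
Slice 2: Δl = 3.0/cos9.3° = 3.040 m; N'_2 = 230·cos9.3° = 227.0; c'Δl = 14.90; W sinα = 37.2
Slice 3: Δl = 2.0/cos23.5° = 2.181 m; N'_3 = 125·cos23.5° = 114.6; c'Δl = 10.69; W sinα = 49.8
Slice 4: Δl = 3.2/cos40.3° = 4.196 m; N'_4 = 103·cos40.3° = 78.6; c'Δl = 20.56; W sinα = 66.6
Σc'Δl = 57.5 kN/m; ΣN' = 483.9 kN/m; ΣW sinα = 147.8 kN/m
Resisting = 57.5 + 483.9·tan28.9° = 57.5 + 267.1 = 324.6 kN/m
FS = 324.6 / 147.8 = 2.196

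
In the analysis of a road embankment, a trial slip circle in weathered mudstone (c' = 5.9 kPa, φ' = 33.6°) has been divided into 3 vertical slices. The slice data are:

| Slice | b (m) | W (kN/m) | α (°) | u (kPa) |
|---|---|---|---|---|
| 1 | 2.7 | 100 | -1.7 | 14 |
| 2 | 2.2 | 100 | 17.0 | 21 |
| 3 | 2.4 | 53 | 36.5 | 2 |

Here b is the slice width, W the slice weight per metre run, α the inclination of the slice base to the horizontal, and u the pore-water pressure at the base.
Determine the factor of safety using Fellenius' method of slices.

FS = 2.49

Ordinary method of slices: FS = Σ[c'·Δl_i + (W_i cosα_i − u_i·Δl_i)·tanφ'] / Σ W_i sinα_i, with Δl_i = b_i / cosα_i.
Slice 1: Δl = 2.7/cos(-1.7°) = 2.701 m; N'_1 = 100·cos(-1.7°) − 14·2.701 = 62.1; c'Δl = 15.94; W sinα = -3.0
Slice 2: Δl = 2.2/cos17.0° = 2.301 m; N'_2 = 100·cos17.0° − 21·2.301 = 47.3; c'Δl = 13.57; W sinα = 29.2
Slice 3: Δl = 2.4/cos36.5° = 2.986 m; N'_3 = 53·cos36.5° − 2·2.986 = 36.6; c'Δl = 17.62; W sinα = 31.5
Σc'Δl = 47.1 kN/m; ΣN' = 146.1 kN/m; ΣW sinα = 57.8 kN/m
Resisting = 47.1 + 146.1·tan33.6° = 47.1 + 97.1 = 144.2 kN/m
FS = 144.2 / 57.8 = 2.495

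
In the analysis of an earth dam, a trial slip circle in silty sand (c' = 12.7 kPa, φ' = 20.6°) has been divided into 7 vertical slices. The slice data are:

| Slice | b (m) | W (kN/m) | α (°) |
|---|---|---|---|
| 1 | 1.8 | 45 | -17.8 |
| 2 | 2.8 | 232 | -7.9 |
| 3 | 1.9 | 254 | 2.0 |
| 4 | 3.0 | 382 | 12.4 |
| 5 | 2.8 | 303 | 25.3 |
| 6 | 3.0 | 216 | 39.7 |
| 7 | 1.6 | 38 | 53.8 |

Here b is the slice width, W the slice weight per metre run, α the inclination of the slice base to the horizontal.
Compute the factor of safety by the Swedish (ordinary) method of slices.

FS = 2.21

Ordinary method of slices: FS = Σ[c'·Δl_i + (W_i cosα_i)·tanφ'] / Σ W_i sinα_i, with Δl_i = b_i / cosα_i.
Slice 1: Δl = 1.8/cos(-17.8°) = 1.890 m; N'_1 = 45·cos(-17.8°) = 42.8; c'Δl = 24.01; W sinα = -13.8
Slice 2: Δl = 2.8/cos(-7.9°) = 2.827 m; N'_2 = 232·cos(-7.9°) = 229.8; c'Δl = 35.90; W sinα = -31.9
Slice 3: Δl = 1.9/cos2.0° = 1.901 m; N'_3 = 254·cos2.0° = 253.8; c'Δl = 24.14; W sinα = 8.9
Slice 4: Δl = 3.0/cos12.4° = 3.072 m; N'_4 = 382·cos12.4° = 373.1; c'Δl = 39.01; W sinα = 82.0
Slice 5: Δl = 2.8/cos25.3° = 3.097 m; N'_5 = 303·cos25.3° = 273.9; c'Δl = 39.33; W sinα = 129.5
Slice 6: Δl = 3.0/cos39.7° = 3.899 m; N'_6 = 216·cos39.7° = 166.2; c'Δl = 49.52; W sinα = 138.0
Slice 7: Δl = 1.6/cos53.8° = 2.709 m; N'_7 = 38·cos53.8° = 22.4; c'Δl = 34.41; W sinα = 30.7
Σc'Δl = 246.3 kN/m; ΣN' = 1362.1 kN/m; ΣW sinα = 343.4 kN/m
Resisting = 246.3 + 1362.1·tan20.6° = 246.3 + 512.0 = 758.3 kN/m
FS = 758.3 / 343.4 = 2.208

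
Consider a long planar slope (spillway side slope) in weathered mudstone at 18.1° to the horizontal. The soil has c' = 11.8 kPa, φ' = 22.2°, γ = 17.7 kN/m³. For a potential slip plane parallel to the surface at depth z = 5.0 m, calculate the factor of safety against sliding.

For an infinite slope with a slip plane parallel to the surface (no pore pressure): FS = [c' + γz cos²β tanφ'] / [γz sinβ cosβ].
γz = 17.7·5.0 = 88.50 kN/m²
Numerator = 11.8 + 88.50·cos²18.1°·tan22.2° = 11.8 + 88.50·0.9035·0.4081 = 44.430 kPa
Denominator = 88.50·sin18.1°·cos18.1° = 88.50·0.3107·0.9505 = 26.134 kPa
FS = 44.430 / 26.134 = 1.700

FS = 1.70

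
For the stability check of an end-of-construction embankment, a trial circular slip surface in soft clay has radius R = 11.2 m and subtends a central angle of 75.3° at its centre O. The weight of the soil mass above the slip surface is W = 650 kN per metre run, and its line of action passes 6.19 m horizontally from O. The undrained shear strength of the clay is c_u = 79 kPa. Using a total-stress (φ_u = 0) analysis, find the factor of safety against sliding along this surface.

Taking moments about the centre O, the resisting moment is provided by the undrained shear strength acting along the arc:
Arc length L_a = R·θ = 11.2·(75.3°·π/180) = 11.2·1.3142 = 14.72 m
M_R = c_u·L_a·R = 79·14.72·11.2 = 13023.7 kN·m/m
M_D = W·d = 650·6.19 = 4023.5 kN·m/m
FS = M_R / M_D = 13023.7 / 4023.5 = 3.237

FS = 3.24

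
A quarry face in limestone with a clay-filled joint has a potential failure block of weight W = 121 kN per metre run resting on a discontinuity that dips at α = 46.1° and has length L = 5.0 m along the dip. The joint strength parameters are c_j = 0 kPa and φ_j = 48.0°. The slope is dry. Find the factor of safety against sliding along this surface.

FS = 1.07

Resolving the block weight along and normal to the plane and applying the Mohr–Coulomb strength on the joint:
N' = W cosα = 121·cos46.1° = 83.9 kN/m
Driving force T = W sinα = 121·sin46.1° = 87.2 kN/m
Resisting force R = c_j·L + N'·tanφ_j = 0·5.0 + 83.9·tan48.0° = 0.0 + 93.2 = 93.2 kN/m
FS = R / T = 93.2 / 87.2 = 1.069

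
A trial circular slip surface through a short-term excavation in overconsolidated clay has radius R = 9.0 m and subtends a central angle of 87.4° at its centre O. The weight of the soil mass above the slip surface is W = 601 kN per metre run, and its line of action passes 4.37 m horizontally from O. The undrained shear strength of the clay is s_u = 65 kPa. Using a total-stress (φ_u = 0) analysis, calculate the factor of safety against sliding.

FS = 3.06

Taking moments about the centre O, the resisting moment is provided by the undrained shear strength acting along the arc:
Arc length L_a = R·θ = 9.0·(87.4°·π/180) = 9.0·1.5254 = 13.73 m
M_R = s_u·L_a·R = 65·13.73·9.0 = 8031.3 kN·m/m
M_D = W·d = 601·4.37 = 2626.4 kN·m/m
FS = M_R / M_D = 8031.3 / 2626.4 = 3.058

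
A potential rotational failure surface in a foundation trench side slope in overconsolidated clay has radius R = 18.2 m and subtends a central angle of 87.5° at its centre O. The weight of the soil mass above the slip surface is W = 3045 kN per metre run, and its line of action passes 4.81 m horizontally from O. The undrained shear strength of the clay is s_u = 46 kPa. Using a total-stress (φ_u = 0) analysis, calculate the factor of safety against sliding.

FS = 1.59

Taking moments about the centre O, the resisting moment is provided by the undrained shear strength acting along the arc:
Arc length L_a = R·θ = 18.2·(87.5°·π/180) = 18.2·1.5272 = 27.79 m
M_R = s_u·L_a·R = 46·27.79·18.2 = 23269.4 kN·m/m
M_D = W·d = 3045·4.81 = 14646.4 kN·m/m
FS = M_R / M_D = 23269.4 / 14646.4 = 1.589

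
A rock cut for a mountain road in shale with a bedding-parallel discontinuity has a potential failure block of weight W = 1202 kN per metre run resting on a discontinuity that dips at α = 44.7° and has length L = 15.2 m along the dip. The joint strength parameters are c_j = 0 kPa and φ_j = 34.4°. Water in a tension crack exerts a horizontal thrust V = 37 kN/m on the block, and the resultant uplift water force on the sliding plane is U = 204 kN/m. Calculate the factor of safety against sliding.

Resolving the block weight along and normal to the plane and applying the Mohr–Coulomb strength on the joint:
N' = W cosα − U − V sinα = 1202·cos44.7° − 204 − 37·sin44.7° = 624.4 kN/m
Driving force T = W sinα + V cosα = 1202·sin44.7° + 37·cos44.7° = 871.8 kN/m
Resisting force R = c_j·L + N'·tanφ_j = 0·15.2 + 624.4·tan34.4° = 0.0 + 427.5 = 427.5 kN/m
FS = R / T = 427.5 / 871.8 = 0.490

FS = 0.49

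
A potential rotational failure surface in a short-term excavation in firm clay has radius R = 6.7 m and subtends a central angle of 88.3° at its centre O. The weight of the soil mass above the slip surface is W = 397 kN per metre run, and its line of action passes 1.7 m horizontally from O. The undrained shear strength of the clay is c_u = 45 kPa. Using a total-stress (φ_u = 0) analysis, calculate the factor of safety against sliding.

FS = 4.61

Taking moments about the centre O, the resisting moment is provided by the undrained shear strength acting along the arc:
Arc length L_a = R·θ = 6.7·(88.3°·π/180) = 6.7·1.5411 = 10.33 m
M_R = c_u·L_a·R = 45·10.33·6.7 = 3113.2 kN·m/m
M_D = W·d = 397·1.7 = 674.9 kN·m/m
FS = M_R / M_D = 3113.2 / 674.9 = 4.613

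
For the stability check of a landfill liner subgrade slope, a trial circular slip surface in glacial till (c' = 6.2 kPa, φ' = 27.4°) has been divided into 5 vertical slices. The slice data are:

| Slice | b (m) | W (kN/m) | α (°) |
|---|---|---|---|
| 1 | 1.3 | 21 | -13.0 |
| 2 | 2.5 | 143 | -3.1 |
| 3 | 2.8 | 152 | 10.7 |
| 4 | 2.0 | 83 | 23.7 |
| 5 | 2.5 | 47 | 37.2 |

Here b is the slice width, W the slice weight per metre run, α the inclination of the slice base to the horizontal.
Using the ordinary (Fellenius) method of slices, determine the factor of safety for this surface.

Ordinary method of slices: FS = Σ[c'·Δl_i + (W_i cosα_i)·tanφ'] / Σ W_i sinα_i, with Δl_i = b_i / cosα_i.
Slice 1: Δl = 1.3/cos(-13.0°) = 1.334 m; N'_1 = 21·cos(-13.0°) = 20.5; c'Δl = 8.27; W sinα = -4.7
Slice 2: Δl = 2.5/cos(-3.1°) = 2.504 m; N'_2 = 143·cos(-3.1°) = 142.8; c'Δl = 15.52; W sinα = -7.7
Slice 3: Δl = 2.8/cos10.7° = 2.850 m; N'_3 = 152·cos10.7° = 149.4; c'Δl = 17.67; W sinα = 28.2
Slice 4: Δl = 2.0/cos23.7° = 2.184 m; N'_4 = 83·cos23.7° = 76.0; c'Δl = 13.54; W sinα = 33.4
Slice 5: Δl = 2.5/cos37.2° = 3.139 m; N'_5 = 47·cos37.2° = 37.4; c'Δl = 19.46; W sinα = 28.4
Σc'Δl = 74.5 kN/m; ΣN' = 426.0 kN/m; ΣW sinα = 77.5 kN/m
Resisting = 74.5 + 426.0·tan27.4° = 74.5 + 220.8 = 295.3 kN/m
FS = 295.3 / 77.5 = 3.808

FS = 3.81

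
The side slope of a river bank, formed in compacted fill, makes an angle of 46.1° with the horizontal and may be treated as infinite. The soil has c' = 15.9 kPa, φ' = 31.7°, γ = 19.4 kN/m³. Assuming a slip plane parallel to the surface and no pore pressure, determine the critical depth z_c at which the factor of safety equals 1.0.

Setting FS = 1.00 in FS = [c' + γz cos²β tanφ'] / [γz sinβ cosβ] and solving for z:
z = c' / [γ cosβ (FS·sinβ − cosβ·tanφ')]
  = 15.9 / [19.4·cos46.1°·(1.00·sin46.1° − cos46.1°·tan31.7°)]
  = 15.9 / [19.4·0.6934·(1.00·0.7206 − 0.6934·0.6176)]
  = 15.9 / 3.9320 = 4.044 m

z_c = 4.04 m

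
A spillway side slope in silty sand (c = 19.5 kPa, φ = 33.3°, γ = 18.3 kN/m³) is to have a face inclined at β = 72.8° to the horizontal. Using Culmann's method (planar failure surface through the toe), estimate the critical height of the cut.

Culmann's analysis gives the critical failure plane at α_cr = (β + φ)/2 = (72.8 + 33.3)/2 = 53.0°, and the critical height
H_c = (4c/γ) · sinβ cosφ / [1 − cos(β − φ)]
    = (4·19.5/18.3) · sin72.8°·cos33.3° / [1 − cos(39.5°)]
    = 4.262 · 0.9553·0.8358 / [1 − 0.7716]
    = 4.262 · 0.7984 / 0.2284
    = 14.90 m

H_c = 14.90 m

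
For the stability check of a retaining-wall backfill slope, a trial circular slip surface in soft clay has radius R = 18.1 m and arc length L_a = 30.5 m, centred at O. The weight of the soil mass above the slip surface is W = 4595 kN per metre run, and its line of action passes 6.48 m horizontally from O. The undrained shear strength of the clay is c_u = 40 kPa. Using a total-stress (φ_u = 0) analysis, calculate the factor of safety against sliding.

Taking moments about the centre O, the resisting moment is provided by the undrained shear strength acting along the arc:
M_R = c_u·L_a·R = 40·30.50·18.1 = 22082.0 kN·m/m
M_D = W·d = 4595·6.48 = 29775.6 kN·m/m
FS = M_R / M_D = 22082.0 / 29775.6 = 0.742

FS = 0.74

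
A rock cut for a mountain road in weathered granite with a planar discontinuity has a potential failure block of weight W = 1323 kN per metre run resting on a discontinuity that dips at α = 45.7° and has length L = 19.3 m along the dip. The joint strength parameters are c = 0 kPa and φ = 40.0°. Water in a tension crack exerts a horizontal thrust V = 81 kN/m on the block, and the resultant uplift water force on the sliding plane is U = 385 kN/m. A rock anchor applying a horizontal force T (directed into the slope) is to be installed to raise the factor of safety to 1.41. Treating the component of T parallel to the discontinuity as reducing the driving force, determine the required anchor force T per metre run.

T = 638 kN/m

Resolving forces along and normal to the sliding plane, with the horizontal anchor force T adding T·sinα to the effective normal force and T·cosα acting up the plane against the driving force:
FS = [cL + (W cosα − U − V sinα + T sinα) tanφ] / [W sinα + V cosα − T cosα]
Without the anchor: N' = 481.0 kN/m, driving T_d = 1003.4 kN/m, resisting R = 0·19.3 + 481.0·tan40.0° = 403.6 kN/m, FS = 0.40.
Setting FS = 1.41 and solving for T:
1.41·(1003.4 − T cos45.7°) = 403.6 + T sin45.7°·tan40.0°
T·(sin45.7°·tan40.0° + 1.41·cos45.7°) = 1.41·1003.4 − 403.6
T·(0.7157·0.8391 + 1.41·0.6984) = 1414.8 − 403.6 = 1011.2
T·1.5853 = 1011.2
T = 637.9 kN/m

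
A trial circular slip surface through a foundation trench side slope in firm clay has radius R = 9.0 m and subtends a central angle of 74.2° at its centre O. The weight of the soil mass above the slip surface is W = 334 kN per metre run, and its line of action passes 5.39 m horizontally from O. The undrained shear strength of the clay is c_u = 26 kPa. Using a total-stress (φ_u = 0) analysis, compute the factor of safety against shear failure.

Taking moments about the centre O, the resisting moment is provided by the undrained shear strength acting along the arc:
Arc length L_a = R·θ = 9.0·(74.2°·π/180) = 9.0·1.2950 = 11.66 m
M_R = c_u·L_a·R = 26·11.66·9.0 = 2727.3 kN·m/m
M_D = W·d = 334·5.39 = 1800.3 kN·m/m
FS = M_R / M_D = 2727.3 / 1800.3 = 1.515

FS = 1.51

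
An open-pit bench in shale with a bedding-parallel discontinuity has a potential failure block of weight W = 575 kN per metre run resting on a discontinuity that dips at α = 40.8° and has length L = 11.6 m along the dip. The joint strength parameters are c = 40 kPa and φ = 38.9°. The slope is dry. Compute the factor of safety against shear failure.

FS = 2.17

Resolving the block weight along and normal to the plane and applying the Mohr–Coulomb strength on the joint:
N' = W cosα = 575·cos40.8° = 435.3 kN/m
Driving force T = W sinα = 575·sin40.8° = 375.7 kN/m
Resisting force R = c·L + N'·tanφ = 40·11.6 + 435.3·tan38.9° = 464.0 + 351.2 = 815.2 kN/m
FS = R / T = 815.2 / 375.7 = 2.170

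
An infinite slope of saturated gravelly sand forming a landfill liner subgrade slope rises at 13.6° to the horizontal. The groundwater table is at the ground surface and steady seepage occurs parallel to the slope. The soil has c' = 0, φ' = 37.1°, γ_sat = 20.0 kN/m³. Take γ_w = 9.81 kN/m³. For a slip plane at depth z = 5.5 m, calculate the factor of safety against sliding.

FS = 1.59

With seepage parallel to the slope and the water table at the surface, the effective normal stress on the slip plane uses the buoyant unit weight γ' = γ_sat − γ_w while the driving shear stress uses γ_sat:
FS = [c' + γ' z cos²β tanφ'] / [γ_sat z sinβ cosβ]
(For c' = 0 this reduces to FS = (γ'/γ_sat)·tanφ'/tanβ.)
γ' = 20.0 − 9.81 = 10.19 kN/m³
Numerator = 0.0 + 10.19·5.5·cos²13.6°·tan37.1° = 0.0 + 10.19·5.5·0.9447·0.7563 = 40.043 kPa
Denominator = 20.0·5.5·sin13.6°·cos13.6° = 20.0·5.5·0.2351·0.9720 = 25.140 kPa
FS = 40.043 / 25.140 = 1.593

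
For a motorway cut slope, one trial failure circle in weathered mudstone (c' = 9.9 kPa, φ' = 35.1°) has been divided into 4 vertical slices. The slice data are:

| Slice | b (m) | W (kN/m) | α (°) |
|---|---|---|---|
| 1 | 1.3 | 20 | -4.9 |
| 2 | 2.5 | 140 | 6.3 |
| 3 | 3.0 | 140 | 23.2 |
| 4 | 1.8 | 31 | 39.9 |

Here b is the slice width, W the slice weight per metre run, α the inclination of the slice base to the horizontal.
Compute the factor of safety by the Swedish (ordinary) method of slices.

Ordinary method of slices: FS = Σ[c'·Δl_i + (W_i cosα_i)·tanφ'] / Σ W_i sinα_i, with Δl_i = b_i / cosα_i.
Slice 1: Δl = 1.3/cos(-4.9°) = 1.305 m; N'_1 = 20·cos(-4.9°) = 19.9; c'Δl = 12.92; W sinα = -1.7
Slice 2: Δl = 2.5/cos6.3° = 2.515 m; N'_2 = 140·cos6.3° = 139.2; c'Δl = 24.90; W sinα = 15.4
Slice 3: Δl = 3.0/cos23.2° = 3.264 m; N'_3 = 140·cos23.2° = 128.7; c'Δl = 32.31; W sinα = 55.2
Slice 4: Δl = 1.8/cos39.9° = 2.346 m; N'_4 = 31·cos39.9° = 23.8; c'Δl = 23.23; W sinα = 19.9
Σc'Δl = 93.4 kN/m; ΣN' = 311.5 kN/m; ΣW sinα = 88.7 kN/m
Resisting = 93.4 + 311.5·tan35.1° = 93.4 + 219.0 = 312.3 kN/m
FS = 312.3 / 88.7 = 3.521

FS = 3.52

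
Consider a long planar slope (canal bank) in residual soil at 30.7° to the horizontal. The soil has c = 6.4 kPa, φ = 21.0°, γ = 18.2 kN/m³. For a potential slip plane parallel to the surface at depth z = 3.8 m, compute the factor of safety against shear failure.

FS = 0.86

For an infinite slope with a slip plane parallel to the surface (no pore pressure): FS = [c + γz cos²β tanφ] / [γz sinβ cosβ].
γz = 18.2·3.8 = 69.16 kN/m²
Numerator = 6.4 + 69.16·cos²30.7°·tan21.0° = 6.4 + 69.16·0.7393·0.3839 = 26.028 kPa
Denominator = 69.16·sin30.7°·cos30.7° = 69.16·0.5105·0.8599 = 30.361 kPa
FS = 26.028 / 30.361 = 0.857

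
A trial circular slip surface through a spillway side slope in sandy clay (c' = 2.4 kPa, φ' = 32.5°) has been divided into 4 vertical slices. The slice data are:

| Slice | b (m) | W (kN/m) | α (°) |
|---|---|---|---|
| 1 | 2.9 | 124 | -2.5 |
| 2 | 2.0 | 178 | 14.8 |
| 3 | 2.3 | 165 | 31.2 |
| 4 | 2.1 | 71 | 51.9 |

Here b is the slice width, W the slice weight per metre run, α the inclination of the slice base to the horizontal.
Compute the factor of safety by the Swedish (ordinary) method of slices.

FS = 1.84

Ordinary method of slices: FS = Σ[c'·Δl_i + (W_i cosα_i)·tanφ'] / Σ W_i sinα_i, with Δl_i = b_i / cosα_i.
Slice 1: Δl = 2.9/cos(-2.5°) = 2.903 m; N'_1 = 124·cos(-2.5°) = 123.9; c'Δl = 6.97; W sinα = -5.4
Slice 2: Δl = 2.0/cos14.8° = 2.069 m; N'_2 = 178·cos14.8° = 172.1; c'Δl = 4.96; W sinα = 45.5
Slice 3: Δl = 2.3/cos31.2° = 2.689 m; N'_3 = 165·cos31.2° = 141.1; c'Δl = 6.45; W sinα = 85.5
Slice 4: Δl = 2.1/cos51.9° = 3.403 m; N'_4 = 71·cos51.9° = 43.8; c'Δl = 8.17; W sinα = 55.9
Σc'Δl = 26.6 kN/m; ΣN' = 480.9 kN/m; ΣW sinα = 181.4 kN/m
Resisting = 26.6 + 480.9·tan32.5° = 26.6 + 306.4 = 332.9 kN/m
FS = 332.9 / 181.4 = 1.835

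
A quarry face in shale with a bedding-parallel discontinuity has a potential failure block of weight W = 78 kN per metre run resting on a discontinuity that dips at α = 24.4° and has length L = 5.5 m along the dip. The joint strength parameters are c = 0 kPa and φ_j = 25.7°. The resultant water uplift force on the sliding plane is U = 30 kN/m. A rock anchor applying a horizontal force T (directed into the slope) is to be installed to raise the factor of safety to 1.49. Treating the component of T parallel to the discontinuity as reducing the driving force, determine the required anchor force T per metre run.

T = 18 kN/m

Resolving forces along and normal to the sliding plane, with the horizontal anchor force T adding T·sinα to the effective normal force and T·cosα acting up the plane against the driving force:
FS = [cL + (W cosα − U + T sinα) tanφ_j] / [W sinα − T cosα]
Without the anchor: N' = 41.0 kN/m, driving T_d = 32.2 kN/m, resisting R = 0·5.5 + 41.0·tan25.7° = 19.7 kN/m, FS = 0.61.
Setting FS = 1.49 and solving for T:
1.49·(32.2 − T cos24.4°) = 19.7 + T sin24.4°·tan25.7°
T·(sin24.4°·tan25.7° + 1.49·cos24.4°) = 1.49·32.2 − 19.7
T·(0.4131·0.4813 + 1.49·0.9107) = 48.0 − 19.7 = 28.3
T·1.5557 = 28.3
T = 18.2 kN/m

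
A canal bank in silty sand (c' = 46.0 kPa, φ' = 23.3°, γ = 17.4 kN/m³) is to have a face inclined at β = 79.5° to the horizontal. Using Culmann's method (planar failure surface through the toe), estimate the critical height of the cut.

H_c = 21.52 m

Culmann's analysis gives the critical failure plane at α_cr = (β + φ')/2 = (79.5 + 23.3)/2 = 51.4°, and the critical height
H_c = (4c'/γ) · sinβ cosφ' / [1 − cos(β − φ')]
    = (4·46.0/17.4) · sin79.5°·cos23.3° / [1 − cos(56.2°)]
    = 10.575 · 0.9833·0.9184 / [1 − 0.5563]
    = 10.575 · 0.9031 / 0.4437
    = 21.52 m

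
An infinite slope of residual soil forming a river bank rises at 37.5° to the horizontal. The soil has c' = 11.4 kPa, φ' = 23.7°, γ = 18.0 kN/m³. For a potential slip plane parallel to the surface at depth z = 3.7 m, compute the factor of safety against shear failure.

FS = 0.93

For an infinite slope with a slip plane parallel to the surface (no pore pressure): FS = [c' + γz cos²β tanφ'] / [γz sinβ cosβ].
γz = 18.0·3.7 = 66.60 kN/m²
Numerator = 11.4 + 66.60·cos²37.5°·tan23.7° = 11.4 + 66.60·0.6294·0.4390 = 29.801 kPa
Denominator = 66.60·sin37.5°·cos37.5° = 66.60·0.6088·0.7934 = 32.165 kPa
FS = 29.801 / 32.165 = 0.926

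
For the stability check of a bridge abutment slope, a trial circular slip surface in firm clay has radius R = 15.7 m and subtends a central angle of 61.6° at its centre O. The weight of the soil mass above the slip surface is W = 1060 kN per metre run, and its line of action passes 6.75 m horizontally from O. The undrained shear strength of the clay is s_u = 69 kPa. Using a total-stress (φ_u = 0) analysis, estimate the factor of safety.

FS = 2.56

Taking moments about the centre O, the resisting moment is provided by the undrained shear strength acting along the arc:
Arc length L_a = R·θ = 15.7·(61.6°·π/180) = 15.7·1.0751 = 16.88 m
M_R = s_u·L_a·R = 69·16.88·15.7 = 18285.5 kN·m/m
M_D = W·d = 1060·6.75 = 7155.0 kN·m/m
FS = M_R / M_D = 18285.5 / 7155.0 = 2.556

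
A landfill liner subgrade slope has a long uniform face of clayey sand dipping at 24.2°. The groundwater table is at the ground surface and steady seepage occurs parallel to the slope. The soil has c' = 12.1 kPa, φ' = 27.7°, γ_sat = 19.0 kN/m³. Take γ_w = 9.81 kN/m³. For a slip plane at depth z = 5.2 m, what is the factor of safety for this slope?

FS = 0.89

With seepage parallel to the slope and the water table at the surface, the effective normal stress on the slip plane uses the buoyant unit weight γ' = γ_sat − γ_w while the driving shear stress uses γ_sat:
FS = [c' + γ' z cos²β tanφ'] / [γ_sat z sinβ cosβ]
γ' = 19.0 − 9.81 = 9.19 kN/m³
Numerator = 12.1 + 9.19·5.2·cos²24.2°·tan27.7° = 12.1 + 9.19·5.2·0.8320·0.5250 = 32.973 kPa
Denominator = 19.0·5.2·sin24.2°·cos24.2° = 19.0·5.2·0.4099·0.9121 = 36.941 kPa
FS = 32.973 / 36.941 = 0.893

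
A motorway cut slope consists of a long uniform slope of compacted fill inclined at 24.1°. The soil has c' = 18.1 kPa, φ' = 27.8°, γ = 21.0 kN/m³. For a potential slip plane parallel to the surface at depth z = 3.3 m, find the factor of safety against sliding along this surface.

For an infinite slope with a slip plane parallel to the surface (no pore pressure): FS = [c' + γz cos²β tanφ'] / [γz sinβ cosβ].
γz = 21.0·3.3 = 69.30 kN/m²
Numerator = 18.1 + 69.30·cos²24.1°·tan27.8° = 18.1 + 69.30·0.8333·0.5272 = 48.546 kPa
Denominator = 69.30·sin24.1°·cos24.1° = 69.30·0.4083·0.9128 = 25.831 kPa
FS = 48.546 / 25.831 = 1.879

FS = 1.88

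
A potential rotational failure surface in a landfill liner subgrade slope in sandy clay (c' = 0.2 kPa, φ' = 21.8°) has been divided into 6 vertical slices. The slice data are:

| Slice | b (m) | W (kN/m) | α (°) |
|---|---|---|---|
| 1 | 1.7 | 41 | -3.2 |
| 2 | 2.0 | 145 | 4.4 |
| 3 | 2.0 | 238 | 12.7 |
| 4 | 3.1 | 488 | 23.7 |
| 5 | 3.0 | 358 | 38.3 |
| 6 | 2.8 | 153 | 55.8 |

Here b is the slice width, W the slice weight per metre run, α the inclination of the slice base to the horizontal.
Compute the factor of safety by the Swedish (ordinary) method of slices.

FS = 0.82

Ordinary method of slices: FS = Σ[c'·Δl_i + (W_i cosα_i)·tanφ'] / Σ W_i sinα_i, with Δl_i = b_i / cosα_i.
Slice 1: Δl = 1.7/cos(-3.2°) = 1.703 m; N'_1 = 41·cos(-3.2°) = 40.9; c'Δl = 0.34; W sinα = -2.3
Slice 2: Δl = 2.0/cos4.4° = 2.006 m; N'_2 = 145·cos4.4° = 144.6; c'Δl = 0.40; W sinα = 11.1
Slice 3: Δl = 2.0/cos12.7° = 2.050 m; N'_3 = 238·cos12.7° = 232.2; c'Δl = 0.41; W sinα = 52.3
Slice 4: Δl = 3.1/cos23.7° = 3.386 m; N'_4 = 488·cos23.7° = 446.8; c'Δl = 0.68; W sinα = 196.2
Slice 5: Δl = 3.0/cos38.3° = 3.823 m; N'_5 = 358·cos38.3° = 280.9; c'Δl = 0.76; W sinα = 221.9
Slice 6: Δl = 2.8/cos55.8° = 4.981 m; N'_6 = 153·cos55.8° = 86.0; c'Δl = 1.00; W sinα = 126.5
Σc'Δl = 3.6 kN/m; ΣN' = 1231.5 kN/m; ΣW sinα = 605.7 kN/m
Resisting = 3.6 + 1231.5·tan21.8° = 3.6 + 492.6 = 496.1 kN/m
FS = 496.1 / 605.7 = 0.819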